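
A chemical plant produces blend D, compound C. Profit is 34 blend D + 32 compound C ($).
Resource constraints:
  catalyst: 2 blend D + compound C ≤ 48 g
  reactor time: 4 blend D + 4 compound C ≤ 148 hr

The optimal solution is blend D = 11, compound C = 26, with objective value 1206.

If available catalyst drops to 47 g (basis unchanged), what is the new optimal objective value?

1204

Check each constraint at x*: catalyst 48/48 (tight); reactor time 148/148 (tight).
The binding rows give the dual system: 2·y_catalyst + 4·y_reactor time = 34 and 1·y_catalyst + 4·y_reactor time = 32.
Solving: y_catalyst = 2, y_reactor time = 7.5.
Δz = y_catalyst·Δb = 2 × (-1) = -2, so new z* = 1206 − 2 = 1204.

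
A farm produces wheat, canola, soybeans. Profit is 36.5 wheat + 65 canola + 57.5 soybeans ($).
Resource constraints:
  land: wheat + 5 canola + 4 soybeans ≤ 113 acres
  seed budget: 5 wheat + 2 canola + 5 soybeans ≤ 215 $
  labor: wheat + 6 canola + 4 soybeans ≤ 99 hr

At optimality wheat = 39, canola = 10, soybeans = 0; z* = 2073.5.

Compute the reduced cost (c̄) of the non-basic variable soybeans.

-6

At the optimum: land uses 89 of 113 (slack = 24); seed budget uses 215 of 215 (binding); labor uses 99 of 99 (binding).
Slack constraints have shadow price 0 (complementary slackness).
Dual feasibility on the basic columns requires 5·y_seed budget + 1·y_labor = 36.5, 2·y_seed budget + 6·y_labor = 65.
→ y_seed budget = 5.5 and y_labor = 9.
Reduced cost of soybeans: c₃ − yᵀa₃ = 57.5 − (5.5·5 + 9·4) = 57.5 − 63.5 = -6.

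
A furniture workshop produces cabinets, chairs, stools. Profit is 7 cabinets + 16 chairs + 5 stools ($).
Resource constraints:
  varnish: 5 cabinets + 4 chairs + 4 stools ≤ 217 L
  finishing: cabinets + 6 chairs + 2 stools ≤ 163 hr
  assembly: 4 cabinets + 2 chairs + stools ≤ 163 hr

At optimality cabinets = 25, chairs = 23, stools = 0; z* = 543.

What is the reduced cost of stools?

Binding: varnish and finishing. Non-binding: assembly (17 unused).
Slack constraints have shadow price 0 (complementary slackness).
From A_Bᵀ y = c: 5·y_varnish + 1·y_finishing = 7; 4·y_varnish + 6·y_finishing = 16.
→ y_varnish = 1 and y_finishing = 2.
Reduced cost of stools: c₃ − yᵀa₃ = 5 − (1·4 + 2·2) = 5 − 8 = -3.

-3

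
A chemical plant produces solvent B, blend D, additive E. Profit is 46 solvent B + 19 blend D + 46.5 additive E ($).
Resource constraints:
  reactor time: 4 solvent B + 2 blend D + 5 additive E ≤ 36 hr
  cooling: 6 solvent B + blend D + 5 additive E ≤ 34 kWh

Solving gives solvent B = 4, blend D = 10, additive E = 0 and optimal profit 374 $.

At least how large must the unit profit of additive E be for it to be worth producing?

At the optimum: reactor time uses 36 of 36 (binding); cooling uses 34 of 34 (binding).
Dual feasibility on the basic columns requires 4·y_reactor time + 6·y_cooling = 46, 2·y_reactor time + 1·y_cooling = 19.
→ y_reactor time = 8.5 and y_cooling = 2.
additive E enters the basis when its profit ≥ yᵀa₃ = 8.5·5 + 2·5 = 52.5.

52.5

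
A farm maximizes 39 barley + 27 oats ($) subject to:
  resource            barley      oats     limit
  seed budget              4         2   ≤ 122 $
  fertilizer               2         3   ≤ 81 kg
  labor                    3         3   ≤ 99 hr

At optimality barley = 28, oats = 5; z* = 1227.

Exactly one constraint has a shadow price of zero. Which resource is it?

fertilizer

seed budget: 122/122 (binding)
fertilizer: 71/81 (slack 10)
labor: 99/99 (binding)
By complementary slackness, a constraint with positive slack has shadow price 0 → fertilizer.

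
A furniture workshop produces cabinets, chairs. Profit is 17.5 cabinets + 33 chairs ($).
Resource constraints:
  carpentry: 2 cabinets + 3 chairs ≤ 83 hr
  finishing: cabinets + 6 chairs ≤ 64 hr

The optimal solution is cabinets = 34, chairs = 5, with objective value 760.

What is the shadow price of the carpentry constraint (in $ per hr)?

8

At the optimum: carpentry uses 83 of 83 (binding); finishing uses 64 of 64 (binding).
The binding rows give the dual system: 2·y_carpentry + 1·y_finishing = 17.5 and 3·y_carpentry + 6·y_finishing = 33.
Solving: y_carpentry = 8, y_finishing = 1.5.
Shadow price of carpentry = 8.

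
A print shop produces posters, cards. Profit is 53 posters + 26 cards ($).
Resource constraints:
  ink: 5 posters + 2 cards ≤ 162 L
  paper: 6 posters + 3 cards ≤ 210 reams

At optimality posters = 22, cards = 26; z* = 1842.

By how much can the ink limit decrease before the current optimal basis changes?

22

Binding constraints: ink, paper. The basis is B = [[5,2],[6,3]] with det 3.
Per unit decrease in ink, x* moves by d = (-1, 2).
The basis stays optimal until posters reaches 0; allowable decrease = 22 L.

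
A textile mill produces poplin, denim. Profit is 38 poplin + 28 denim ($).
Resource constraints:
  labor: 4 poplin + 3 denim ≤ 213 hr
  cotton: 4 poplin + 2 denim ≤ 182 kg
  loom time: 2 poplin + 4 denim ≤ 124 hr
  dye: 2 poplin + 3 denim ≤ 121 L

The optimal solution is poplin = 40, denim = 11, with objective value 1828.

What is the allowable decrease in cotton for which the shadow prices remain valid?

Binding constraints: cotton, loom time. The basis is B = [[4,2],[2,4]] with det 12.
Per unit decrease in cotton, x* moves by d = (-0.3333, 0.1667).
The basis stays optimal until poplin reaches 0; allowable decrease = 120 kg.

120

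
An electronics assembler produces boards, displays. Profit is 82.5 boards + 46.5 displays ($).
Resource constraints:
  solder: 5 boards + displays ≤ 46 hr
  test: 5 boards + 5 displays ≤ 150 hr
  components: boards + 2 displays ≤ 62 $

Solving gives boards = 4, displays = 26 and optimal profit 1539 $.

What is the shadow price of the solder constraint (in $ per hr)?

At the optimum: solder uses 46 of 46 (binding); test uses 150 of 150 (binding); components uses 56 of 62 (slack = 6).
By complementary slackness, y = 0 for the non-binding constraint.
The binding rows give the dual system: 5·y_solder + 5·y_test = 82.5 and 1·y_solder + 5·y_test = 46.5.
Solving: y_solder = 9, y_test = 7.5.
Shadow price of solder = 9.

9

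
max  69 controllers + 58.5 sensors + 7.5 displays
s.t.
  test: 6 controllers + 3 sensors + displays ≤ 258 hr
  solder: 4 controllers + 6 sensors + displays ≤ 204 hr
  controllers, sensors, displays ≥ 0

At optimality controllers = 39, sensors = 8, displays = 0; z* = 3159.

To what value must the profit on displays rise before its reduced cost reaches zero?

Both test and solder are binding at x*.
Dual feasibility on the basic columns requires 6·y_test + 4·y_solder = 69, 3·y_test + 6·y_solder = 58.5.
→ y_test = 7.5 and y_solder = 6.
displays enters the basis when its profit ≥ yᵀa₃ = 7.5·1 + 6·1 = 13.5.

13.5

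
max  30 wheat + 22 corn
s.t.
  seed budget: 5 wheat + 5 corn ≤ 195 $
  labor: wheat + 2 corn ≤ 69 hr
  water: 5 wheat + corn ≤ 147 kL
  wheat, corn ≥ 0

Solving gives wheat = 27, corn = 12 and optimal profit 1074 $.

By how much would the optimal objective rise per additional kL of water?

2

Check each constraint at x*: seed budget 195/195 (tight); labor 51/69 (slack 18); water 147/147 (tight).
Slack constraints have shadow price 0 (complementary slackness).
Dual feasibility on the basic columns requires 5·y_seed budget + 5·y_water = 30, 5·y_seed budget + 1·y_water = 22.
Solving: y_seed budget = 4, y_water = 2.
Shadow price of water = 2.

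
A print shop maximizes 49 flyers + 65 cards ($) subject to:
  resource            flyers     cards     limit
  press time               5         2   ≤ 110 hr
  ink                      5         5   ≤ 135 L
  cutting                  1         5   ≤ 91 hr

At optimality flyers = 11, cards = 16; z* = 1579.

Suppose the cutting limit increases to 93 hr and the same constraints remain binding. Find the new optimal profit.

1587

At the optimum: press time uses 87 of 110 (slack = 23); ink uses 135 of 135 (binding); cutting uses 91 of 91 (binding).
Slack constraints have shadow price 0 (complementary slackness).
The binding rows give the dual system: 5·y_ink + 1·y_cutting = 49 and 5·y_ink + 5·y_cutting = 65.
→ y_ink = 9 and y_cutting = 4.
Δz = y_cutting·Δb = 4 × (2) = 8, so new z* = 1579 + 8 = 1587.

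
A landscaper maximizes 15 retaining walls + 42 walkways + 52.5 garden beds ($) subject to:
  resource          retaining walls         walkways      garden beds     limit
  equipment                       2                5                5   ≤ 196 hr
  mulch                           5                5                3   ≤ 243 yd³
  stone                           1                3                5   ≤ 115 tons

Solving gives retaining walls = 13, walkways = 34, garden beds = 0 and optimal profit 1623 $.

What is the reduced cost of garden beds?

Binding: equipment and stone. Non-binding: mulch (8 unused).
Since mulch is not tight, its dual is 0.
The binding rows give the dual system: 2·y_equipment + 1·y_stone = 15 and 5·y_equipment + 3·y_stone = 42.
This yields shadow prices y_equipment = 3, y_stone = 9.
Reduced cost of garden beds: c₃ − yᵀa₃ = 52.5 − (3·5 + 9·5) = 52.5 − 60 = -7.5.

-7.5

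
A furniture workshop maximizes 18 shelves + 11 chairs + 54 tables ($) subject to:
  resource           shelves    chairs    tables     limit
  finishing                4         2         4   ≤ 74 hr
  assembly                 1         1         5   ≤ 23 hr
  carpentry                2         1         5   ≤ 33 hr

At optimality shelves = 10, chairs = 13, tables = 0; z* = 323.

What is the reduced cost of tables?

-1

Check each constraint at x*: finishing 66/74 (slack 8); assembly 23/23 (tight); carpentry 33/33 (tight).
By complementary slackness, y = 0 for the non-binding constraint.
From A_Bᵀ y = c: 1·y_assembly + 2·y_carpentry = 18; 1·y_assembly + 1·y_carpentry = 11.
Solving: y_assembly = 4, y_carpentry = 7.
Reduced cost of tables: c₃ − yᵀa₃ = 54 − (4·5 + 7·5) = 54 − 55 = -1.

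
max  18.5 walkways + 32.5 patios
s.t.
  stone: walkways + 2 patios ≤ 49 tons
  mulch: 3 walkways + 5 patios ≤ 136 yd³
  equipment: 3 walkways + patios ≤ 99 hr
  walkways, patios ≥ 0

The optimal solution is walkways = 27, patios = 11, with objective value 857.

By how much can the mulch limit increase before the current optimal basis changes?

1.4

Binding constraints: stone, mulch. The basis is B = [[1,2],[3,5]] with det -1.
Per unit increase in mulch, x* moves by d = (2, -1).
The basis stays optimal until equipment becomes binding; allowable increase = 1.4 yd³.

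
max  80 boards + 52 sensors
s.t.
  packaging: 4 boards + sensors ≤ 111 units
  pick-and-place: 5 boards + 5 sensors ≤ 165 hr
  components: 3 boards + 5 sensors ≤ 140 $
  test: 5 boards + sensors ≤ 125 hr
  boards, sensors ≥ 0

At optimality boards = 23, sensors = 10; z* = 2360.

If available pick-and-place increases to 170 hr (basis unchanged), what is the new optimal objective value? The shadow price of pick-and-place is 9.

Δb = 5, so new z* = 2360 + (9)·(5) = 2360 + 45 = 2405.

2405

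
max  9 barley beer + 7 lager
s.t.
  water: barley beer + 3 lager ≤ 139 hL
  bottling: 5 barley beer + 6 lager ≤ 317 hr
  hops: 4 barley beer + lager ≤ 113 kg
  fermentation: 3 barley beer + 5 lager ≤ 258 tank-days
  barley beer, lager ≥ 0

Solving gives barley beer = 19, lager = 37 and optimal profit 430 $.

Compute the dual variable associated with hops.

Binding: bottling and hops. Non-binding: water (9 unused), fermentation (16 unused).
By complementary slackness, y = 0 for the non-binding constraints.
Dual feasibility on the basic columns requires 5·y_bottling + 4·y_hops = 9, 6·y_bottling + 1·y_hops = 7.
This yields shadow prices y_bottling = 1, y_hops = 1.
Shadow price of hops = 1.

1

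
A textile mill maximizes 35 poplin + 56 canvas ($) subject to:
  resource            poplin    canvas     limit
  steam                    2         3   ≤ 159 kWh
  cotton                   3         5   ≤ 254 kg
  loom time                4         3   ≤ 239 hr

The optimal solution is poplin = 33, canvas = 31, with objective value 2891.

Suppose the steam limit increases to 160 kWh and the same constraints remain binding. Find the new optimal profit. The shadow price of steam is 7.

Δb = 1, so new z* = 2891 + (7)·(1) = 2891 + 7 = 2898.

2898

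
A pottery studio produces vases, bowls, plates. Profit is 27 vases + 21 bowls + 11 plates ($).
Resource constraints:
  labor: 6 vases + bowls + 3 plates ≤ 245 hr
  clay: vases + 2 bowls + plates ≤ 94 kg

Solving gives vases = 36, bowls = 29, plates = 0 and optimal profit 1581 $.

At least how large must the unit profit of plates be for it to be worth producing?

18

At the optimum: labor uses 245 of 245 (binding); clay uses 94 of 94 (binding).
From A_Bᵀ y = c: 6·y_labor + 1·y_clay = 27; 1·y_labor + 2·y_clay = 21.
This yields shadow prices y_labor = 3, y_clay = 9.
plates enters the basis when its profit ≥ yᵀa₃ = 3·3 + 9·1 = 18.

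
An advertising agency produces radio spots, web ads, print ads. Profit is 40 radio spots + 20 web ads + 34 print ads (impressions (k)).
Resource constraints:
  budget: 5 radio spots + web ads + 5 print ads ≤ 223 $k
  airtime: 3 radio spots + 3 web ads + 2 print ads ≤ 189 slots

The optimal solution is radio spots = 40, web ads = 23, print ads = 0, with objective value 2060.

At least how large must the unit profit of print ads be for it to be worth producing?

At the optimum: budget uses 223 of 223 (binding); airtime uses 189 of 189 (binding).
The binding rows give the dual system: 5·y_budget + 3·y_airtime = 40 and 1·y_budget + 3·y_airtime = 20.
→ y_budget = 5 and y_airtime = 5.
print ads enters the basis when its profit ≥ yᵀa₃ = 5·5 + 5·2 = 35.

35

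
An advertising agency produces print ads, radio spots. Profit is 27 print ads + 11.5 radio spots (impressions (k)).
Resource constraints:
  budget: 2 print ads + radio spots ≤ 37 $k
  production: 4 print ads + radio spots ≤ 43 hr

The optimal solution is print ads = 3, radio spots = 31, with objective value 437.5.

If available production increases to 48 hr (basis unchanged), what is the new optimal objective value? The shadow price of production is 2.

Δb = 5, so new z* = 437.5 + (2)·(5) = 437.5 + 10 = 447.5.

447.5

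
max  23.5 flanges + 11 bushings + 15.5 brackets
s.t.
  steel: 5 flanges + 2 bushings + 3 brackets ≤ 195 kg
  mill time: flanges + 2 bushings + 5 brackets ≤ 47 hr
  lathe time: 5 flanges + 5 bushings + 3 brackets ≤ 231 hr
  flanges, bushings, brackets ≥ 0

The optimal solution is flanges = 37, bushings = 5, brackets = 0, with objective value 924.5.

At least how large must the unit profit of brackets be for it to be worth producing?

18.5

Check each constraint at x*: steel 195/195 (tight); mill time 47/47 (tight); lathe time 210/231 (slack 21).
Slack constraints have shadow price 0 (complementary slackness).
Dual feasibility on the basic columns requires 5·y_steel + 1·y_mill time = 23.5, 2·y_steel + 2·y_mill time = 11.
Solving: y_steel = 4.5, y_mill time = 1.
brackets enters the basis when its profit ≥ yᵀa₃ = 4.5·3 + 1·5 = 18.5.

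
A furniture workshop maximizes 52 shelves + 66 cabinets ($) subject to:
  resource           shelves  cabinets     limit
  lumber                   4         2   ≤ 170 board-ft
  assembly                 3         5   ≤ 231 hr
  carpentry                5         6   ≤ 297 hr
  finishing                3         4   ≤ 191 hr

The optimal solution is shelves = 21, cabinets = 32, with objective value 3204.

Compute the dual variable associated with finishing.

9

At the optimum: lumber uses 148 of 170 (slack = 22); assembly uses 223 of 231 (slack = 8); carpentry uses 297 of 297 (binding); finishing uses 191 of 191 (binding).
By complementary slackness, y = 0 for the non-binding constraints.
Dual feasibility on the basic columns requires 5·y_carpentry + 3·y_finishing = 52, 6·y_carpentry + 4·y_finishing = 66.
Solving: y_carpentry = 5, y_finishing = 9.
Shadow price of finishing = 9.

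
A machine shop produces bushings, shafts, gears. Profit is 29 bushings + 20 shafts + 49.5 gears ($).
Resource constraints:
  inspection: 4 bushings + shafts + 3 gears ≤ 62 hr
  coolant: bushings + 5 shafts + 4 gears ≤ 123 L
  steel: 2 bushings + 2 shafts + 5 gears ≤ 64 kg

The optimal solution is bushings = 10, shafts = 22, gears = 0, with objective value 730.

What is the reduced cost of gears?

-2

At the optimum: inspection uses 62 of 62 (binding); coolant uses 120 of 123 (slack = 3); steel uses 64 of 64 (binding).
By complementary slackness, y = 0 for the non-binding constraint.
The binding rows give the dual system: 4·y_inspection + 2·y_steel = 29 and 1·y_inspection + 2·y_steel = 20.
Solving: y_inspection = 3, y_steel = 8.5.
Reduced cost of gears: c₃ − yᵀa₃ = 49.5 − (3·3 + 8.5·5) = 49.5 − 51.5 = -2.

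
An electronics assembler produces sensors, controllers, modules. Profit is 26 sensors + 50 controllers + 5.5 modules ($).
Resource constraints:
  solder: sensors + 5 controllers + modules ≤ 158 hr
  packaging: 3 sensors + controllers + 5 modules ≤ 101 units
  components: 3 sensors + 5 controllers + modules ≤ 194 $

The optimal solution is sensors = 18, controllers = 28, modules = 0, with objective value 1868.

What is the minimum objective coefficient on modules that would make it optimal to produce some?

10

At the optimum: solder uses 158 of 158 (binding); packaging uses 82 of 101 (slack = 19); components uses 194 of 194 (binding).
Slack constraints have shadow price 0 (complementary slackness).
Dual feasibility on the basic columns requires 1·y_solder + 3·y_components = 26, 5·y_solder + 5·y_components = 50.
This yields shadow prices y_solder = 2, y_components = 8.
modules enters the basis when its profit ≥ yᵀa₃ = 2·1 + 8·1 = 10.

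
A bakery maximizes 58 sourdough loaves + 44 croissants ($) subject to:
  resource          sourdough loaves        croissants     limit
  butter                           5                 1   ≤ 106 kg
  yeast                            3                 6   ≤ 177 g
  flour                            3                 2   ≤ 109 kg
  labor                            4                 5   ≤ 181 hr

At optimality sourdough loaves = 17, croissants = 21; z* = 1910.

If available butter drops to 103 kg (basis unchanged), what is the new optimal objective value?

1886

At the optimum: butter uses 106 of 106 (binding); yeast uses 177 of 177 (binding); flour uses 93 of 109 (slack = 16); labor uses 173 of 181 (slack = 8).
By complementary slackness, y = 0 for the non-binding constraints.
Dual feasibility on the basic columns requires 5·y_butter + 3·y_yeast = 58, 1·y_butter + 6·y_yeast = 44.
Solving: y_butter = 8, y_yeast = 6.
Δz = y_butter·Δb = 8 × (-3) = -24, so new z* = 1910 − 24 = 1886.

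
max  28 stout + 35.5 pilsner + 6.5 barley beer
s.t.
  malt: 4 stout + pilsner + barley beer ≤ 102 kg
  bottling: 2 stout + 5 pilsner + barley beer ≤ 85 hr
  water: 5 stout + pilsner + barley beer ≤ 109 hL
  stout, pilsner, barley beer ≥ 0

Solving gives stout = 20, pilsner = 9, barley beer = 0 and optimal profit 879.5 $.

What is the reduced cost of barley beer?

-3

Check each constraint at x*: malt 89/102 (slack 13); bottling 85/85 (tight); water 109/109 (tight).
By complementary slackness, y = 0 for the non-binding constraint.
Dual feasibility on the basic columns requires 2·y_bottling + 5·y_water = 28, 5·y_bottling + 1·y_water = 35.5.
→ y_bottling = 6.5 and y_water = 3.
Reduced cost of barley beer: c₃ − yᵀa₃ = 6.5 − (6.5·1 + 3·1) = 6.5 − 9.5 = -3.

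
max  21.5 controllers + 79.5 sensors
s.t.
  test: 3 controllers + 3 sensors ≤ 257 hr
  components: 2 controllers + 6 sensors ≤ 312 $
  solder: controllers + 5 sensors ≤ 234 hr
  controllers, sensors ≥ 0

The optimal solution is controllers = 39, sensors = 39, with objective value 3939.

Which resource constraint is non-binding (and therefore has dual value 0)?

test: 234/257 (slack 23)
components: 312/312 (binding)
solder: 234/234 (binding)
By complementary slackness, a constraint with positive slack has shadow price 0 → test.

test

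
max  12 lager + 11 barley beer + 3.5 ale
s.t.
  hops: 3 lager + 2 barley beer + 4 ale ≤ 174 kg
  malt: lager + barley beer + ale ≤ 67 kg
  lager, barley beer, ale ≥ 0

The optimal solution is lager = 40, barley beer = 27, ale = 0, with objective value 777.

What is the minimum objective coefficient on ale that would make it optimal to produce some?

Check each constraint at x*: hops 174/174 (tight); malt 67/67 (tight).
From A_Bᵀ y = c: 3·y_hops + 1·y_malt = 12; 2·y_hops + 1·y_malt = 11.
→ y_hops = 1 and y_malt = 9.
ale enters the basis when its profit ≥ yᵀa₃ = 1·4 + 9·1 = 13.

13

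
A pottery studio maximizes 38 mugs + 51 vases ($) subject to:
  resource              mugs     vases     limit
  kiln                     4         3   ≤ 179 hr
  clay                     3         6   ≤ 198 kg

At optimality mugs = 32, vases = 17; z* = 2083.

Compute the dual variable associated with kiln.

Both kiln and clay are binding at x*.
Dual feasibility on the basic columns requires 4·y_kiln + 3·y_clay = 38, 3·y_kiln + 6·y_clay = 51.
This yields shadow prices y_kiln = 5, y_clay = 6.
Shadow price of kiln = 5.

5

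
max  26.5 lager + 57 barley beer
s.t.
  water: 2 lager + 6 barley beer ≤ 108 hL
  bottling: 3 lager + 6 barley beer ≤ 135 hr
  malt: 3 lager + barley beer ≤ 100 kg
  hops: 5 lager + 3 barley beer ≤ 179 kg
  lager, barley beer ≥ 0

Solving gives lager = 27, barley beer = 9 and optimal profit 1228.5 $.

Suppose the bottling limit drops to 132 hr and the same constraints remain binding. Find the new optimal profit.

1206

At the optimum: water uses 108 of 108 (binding); bottling uses 135 of 135 (binding); malt uses 90 of 100 (slack = 10); hops uses 162 of 179 (slack = 17).
By complementary slackness, y = 0 for the non-binding constraints.
The binding rows give the dual system: 2·y_water + 3·y_bottling = 26.5 and 6·y_water + 6·y_bottling = 57.
This yields shadow prices y_water = 2, y_bottling = 7.5.
Δz = y_bottling·Δb = 7.5 × (-3) = -22.5, so new z* = 1228.5 − 22.5 = 1206.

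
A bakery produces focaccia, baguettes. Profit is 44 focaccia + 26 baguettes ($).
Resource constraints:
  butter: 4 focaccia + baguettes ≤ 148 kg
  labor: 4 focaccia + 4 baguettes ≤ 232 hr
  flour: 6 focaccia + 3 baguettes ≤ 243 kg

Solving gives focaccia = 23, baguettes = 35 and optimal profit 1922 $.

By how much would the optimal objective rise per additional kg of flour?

6

Binding: labor and flour. Non-binding: butter (21 unused).
Since butter is not tight, its dual is 0.
Dual feasibility on the basic columns requires 4·y_labor + 6·y_flour = 44, 4·y_labor + 3·y_flour = 26.
Solving: y_labor = 2, y_flour = 6.
Shadow price of flour = 6.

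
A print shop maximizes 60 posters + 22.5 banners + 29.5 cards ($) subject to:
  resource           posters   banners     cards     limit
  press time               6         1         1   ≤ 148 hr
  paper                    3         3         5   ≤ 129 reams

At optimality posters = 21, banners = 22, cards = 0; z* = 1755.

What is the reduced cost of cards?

-3

Check each constraint at x*: press time 148/148 (tight); paper 129/129 (tight).
The binding rows give the dual system: 6·y_press time + 3·y_paper = 60 and 1·y_press time + 3·y_paper = 22.5.
This yields shadow prices y_press time = 7.5, y_paper = 5.
Reduced cost of cards: c₃ − yᵀa₃ = 29.5 − (7.5·1 + 5·5) = 29.5 − 32.5 = -3.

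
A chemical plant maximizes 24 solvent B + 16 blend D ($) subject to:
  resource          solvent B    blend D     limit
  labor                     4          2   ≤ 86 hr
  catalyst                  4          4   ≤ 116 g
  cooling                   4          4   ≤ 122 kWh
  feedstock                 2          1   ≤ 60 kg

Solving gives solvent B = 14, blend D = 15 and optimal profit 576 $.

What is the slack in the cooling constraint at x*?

6

cooling used = 4·14 + 4·15 = 116; slack = 122 − 116 = 6.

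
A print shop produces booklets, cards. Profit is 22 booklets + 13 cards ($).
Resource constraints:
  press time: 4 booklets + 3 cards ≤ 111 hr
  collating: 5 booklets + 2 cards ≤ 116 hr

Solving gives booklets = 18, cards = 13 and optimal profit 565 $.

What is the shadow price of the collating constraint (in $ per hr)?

2

Both press time and collating are binding at x*.
Dual feasibility on the basic columns requires 4·y_press time + 5·y_collating = 22, 3·y_press time + 2·y_collating = 13.
→ y_press time = 3 and y_collating = 2.
Shadow price of collating = 2.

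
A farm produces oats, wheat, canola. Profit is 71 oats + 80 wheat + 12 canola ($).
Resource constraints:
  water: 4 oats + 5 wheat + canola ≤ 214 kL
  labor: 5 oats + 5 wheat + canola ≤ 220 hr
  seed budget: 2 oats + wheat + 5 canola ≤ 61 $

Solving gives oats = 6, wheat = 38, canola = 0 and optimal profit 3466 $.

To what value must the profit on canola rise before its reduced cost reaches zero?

16

Binding: water and labor. Non-binding: seed budget (11 unused).
Slack constraints have shadow price 0 (complementary slackness).
The binding rows give the dual system: 4·y_water + 5·y_labor = 71 and 5·y_water + 5·y_labor = 80.
This yields shadow prices y_water = 9, y_labor = 7.
canola enters the basis when its profit ≥ yᵀa₃ = 9·1 + 7·1 = 16.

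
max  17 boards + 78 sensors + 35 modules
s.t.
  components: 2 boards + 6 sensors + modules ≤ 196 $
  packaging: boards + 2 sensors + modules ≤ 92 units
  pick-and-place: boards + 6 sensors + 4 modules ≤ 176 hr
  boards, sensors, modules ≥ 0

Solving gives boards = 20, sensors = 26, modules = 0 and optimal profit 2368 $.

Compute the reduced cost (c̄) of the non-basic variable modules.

Check each constraint at x*: components 196/196 (tight); packaging 72/92 (slack 20); pick-and-place 176/176 (tight).
Since packaging is not tight, its dual is 0.
Dual feasibility on the basic columns requires 2·y_components + 1·y_pick-and-place = 17, 6·y_components + 6·y_pick-and-place = 78.
This yields shadow prices y_components = 4, y_pick-and-place = 9.
Reduced cost of modules: c₃ − yᵀa₃ = 35 − (4·1 + 9·4) = 35 − 40 = -5.

-5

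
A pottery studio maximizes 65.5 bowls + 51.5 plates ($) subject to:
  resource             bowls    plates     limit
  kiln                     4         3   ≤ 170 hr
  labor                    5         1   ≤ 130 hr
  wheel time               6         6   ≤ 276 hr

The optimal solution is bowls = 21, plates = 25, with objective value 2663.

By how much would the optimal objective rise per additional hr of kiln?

0

At the optimum: kiln uses 159 of 170 (slack = 11); labor uses 130 of 130 (binding); wheel time uses 276 of 276 (binding).
Since kiln is not tight, its dual is 0.
Dual feasibility on the basic columns requires 5·y_labor + 6·y_wheel time = 65.5, 1·y_labor + 6·y_wheel time = 51.5.
Solving: y_labor = 3.5, y_wheel time = 8.
Shadow price of kiln = 0.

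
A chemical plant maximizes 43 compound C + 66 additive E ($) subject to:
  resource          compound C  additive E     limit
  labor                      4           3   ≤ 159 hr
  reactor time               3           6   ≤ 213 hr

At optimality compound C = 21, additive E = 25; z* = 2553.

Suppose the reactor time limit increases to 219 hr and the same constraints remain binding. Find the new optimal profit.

2607

Both labor and reactor time are binding at x*.
Dual feasibility on the basic columns requires 4·y_labor + 3·y_reactor time = 43, 3·y_labor + 6·y_reactor time = 66.
This yields shadow prices y_labor = 4, y_reactor time = 9.
Δz = y_reactor time·Δb = 9 × (6) = 54, so new z* = 2553 + 54 = 2607.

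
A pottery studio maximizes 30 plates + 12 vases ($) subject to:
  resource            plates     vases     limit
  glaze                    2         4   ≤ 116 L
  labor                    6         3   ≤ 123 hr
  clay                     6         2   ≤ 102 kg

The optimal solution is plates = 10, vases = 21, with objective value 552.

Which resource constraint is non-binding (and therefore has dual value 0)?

glaze: 104/116 (slack 12)
labor: 123/123 (binding)
clay: 102/102 (binding)
By complementary slackness, a constraint with positive slack has shadow price 0 → glaze.

glaze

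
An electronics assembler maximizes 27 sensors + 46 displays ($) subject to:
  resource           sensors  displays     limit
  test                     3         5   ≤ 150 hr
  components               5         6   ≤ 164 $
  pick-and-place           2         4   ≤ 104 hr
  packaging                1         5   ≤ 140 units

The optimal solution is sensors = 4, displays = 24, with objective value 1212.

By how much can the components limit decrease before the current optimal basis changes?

Binding constraints: components, pick-and-place. The basis is B = [[5,6],[2,4]] with det 8.
Per unit decrease in components, x* moves by d = (-0.5, 0.25).
The basis stays optimal until sensors reaches 0; allowable decrease = 8 $.

8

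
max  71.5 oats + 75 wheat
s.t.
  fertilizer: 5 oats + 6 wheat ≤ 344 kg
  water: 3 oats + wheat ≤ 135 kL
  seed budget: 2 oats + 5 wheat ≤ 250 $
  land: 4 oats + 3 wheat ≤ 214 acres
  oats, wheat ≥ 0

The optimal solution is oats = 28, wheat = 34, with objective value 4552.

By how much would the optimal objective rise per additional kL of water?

Check each constraint at x*: fertilizer 344/344 (tight); water 118/135 (slack 17); seed budget 226/250 (slack 24); land 214/214 (tight).
Slack constraints have shadow price 0 (complementary slackness).
From A_Bᵀ y = c: 5·y_fertilizer + 4·y_land = 71.5; 6·y_fertilizer + 3·y_land = 75.
This yields shadow prices y_fertilizer = 9.5, y_land = 6.
Shadow price of water = 0.

0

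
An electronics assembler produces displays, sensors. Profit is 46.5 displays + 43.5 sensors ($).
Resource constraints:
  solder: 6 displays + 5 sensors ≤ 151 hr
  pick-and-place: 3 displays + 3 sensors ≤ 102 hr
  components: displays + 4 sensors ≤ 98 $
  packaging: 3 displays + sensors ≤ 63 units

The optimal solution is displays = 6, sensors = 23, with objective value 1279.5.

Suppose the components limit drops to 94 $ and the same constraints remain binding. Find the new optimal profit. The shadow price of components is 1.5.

Δb = -4, so new z* = 1279.5 + (1.5)·(-4) = 1279.5 − 6 = 1273.5.

1273.5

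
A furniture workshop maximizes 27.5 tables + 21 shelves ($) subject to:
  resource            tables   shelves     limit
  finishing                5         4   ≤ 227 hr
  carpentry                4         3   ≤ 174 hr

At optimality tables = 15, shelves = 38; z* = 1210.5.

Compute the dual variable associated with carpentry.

At the optimum: finishing uses 227 of 227 (binding); carpentry uses 174 of 174 (binding).
From A_Bᵀ y = c: 5·y_finishing + 4·y_carpentry = 27.5; 4·y_finishing + 3·y_carpentry = 21.
Solving: y_finishing = 1.5, y_carpentry = 5.
Shadow price of carpentry = 5.

5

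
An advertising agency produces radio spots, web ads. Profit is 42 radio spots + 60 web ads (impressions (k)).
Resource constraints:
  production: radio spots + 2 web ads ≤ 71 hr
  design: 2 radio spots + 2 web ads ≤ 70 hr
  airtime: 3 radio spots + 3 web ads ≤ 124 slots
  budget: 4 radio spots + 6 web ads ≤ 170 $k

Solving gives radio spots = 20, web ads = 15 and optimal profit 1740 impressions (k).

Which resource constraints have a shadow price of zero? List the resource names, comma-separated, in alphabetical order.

production: 50/71 (slack 21)
design: 70/70 (binding)
airtime: 105/124 (slack 19)
budget: 170/170 (binding)
By complementary slackness, a constraint with positive slack has shadow price 0 → airtime, production.

airtime, production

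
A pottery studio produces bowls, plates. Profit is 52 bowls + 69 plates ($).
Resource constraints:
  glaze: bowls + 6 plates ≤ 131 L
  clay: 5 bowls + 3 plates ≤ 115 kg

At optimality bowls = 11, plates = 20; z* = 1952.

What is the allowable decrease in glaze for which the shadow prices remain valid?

108

Binding constraints: glaze, clay. The basis is B = [[1,6],[5,3]] with det -27.
Per unit decrease in glaze, x* moves by d = (0.1111, -0.1852).
The basis stays optimal until plates reaches 0; allowable decrease = 108 L.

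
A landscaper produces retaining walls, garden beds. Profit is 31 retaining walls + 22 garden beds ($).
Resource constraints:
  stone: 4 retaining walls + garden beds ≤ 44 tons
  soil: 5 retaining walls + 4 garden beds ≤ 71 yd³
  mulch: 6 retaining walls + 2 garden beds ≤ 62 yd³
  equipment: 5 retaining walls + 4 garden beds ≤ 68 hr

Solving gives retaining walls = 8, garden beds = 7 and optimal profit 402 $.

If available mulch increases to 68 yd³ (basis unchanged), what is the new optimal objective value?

At the optimum: stone uses 39 of 44 (slack = 5); soil uses 68 of 71 (slack = 3); mulch uses 62 of 62 (binding); equipment uses 68 of 68 (binding).
By complementary slackness, y = 0 for the non-binding constraints.
The binding rows give the dual system: 6·y_mulch + 5·y_equipment = 31 and 2·y_mulch + 4·y_equipment = 22.
This yields shadow prices y_mulch = 1, y_equipment = 5.
Δz = y_mulch·Δb = 1 × (6) = 6, so new z* = 402 + 6 = 408.

408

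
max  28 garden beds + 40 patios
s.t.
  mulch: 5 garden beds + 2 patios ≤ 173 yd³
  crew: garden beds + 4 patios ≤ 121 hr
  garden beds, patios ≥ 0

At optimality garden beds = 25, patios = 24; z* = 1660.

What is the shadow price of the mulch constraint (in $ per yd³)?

4

Both mulch and crew are binding at x*.
From A_Bᵀ y = c: 5·y_mulch + 1·y_crew = 28; 2·y_mulch + 4·y_crew = 40.
Solving: y_mulch = 4, y_crew = 8.
Shadow price of mulch = 4.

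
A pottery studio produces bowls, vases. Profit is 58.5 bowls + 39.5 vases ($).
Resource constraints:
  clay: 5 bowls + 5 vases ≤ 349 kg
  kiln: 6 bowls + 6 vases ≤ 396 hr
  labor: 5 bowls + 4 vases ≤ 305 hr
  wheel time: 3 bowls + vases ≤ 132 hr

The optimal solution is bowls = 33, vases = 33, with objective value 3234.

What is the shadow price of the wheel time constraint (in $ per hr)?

9.5

At the optimum: clay uses 330 of 349 (slack = 19); kiln uses 396 of 396 (binding); labor uses 297 of 305 (slack = 8); wheel time uses 132 of 132 (binding).
Slack constraints have shadow price 0 (complementary slackness).
The binding rows give the dual system: 6·y_kiln + 3·y_wheel time = 58.5 and 6·y_kiln + 1·y_wheel time = 39.5.
→ y_kiln = 5 and y_wheel time = 9.5.
Shadow price of wheel time = 9.5.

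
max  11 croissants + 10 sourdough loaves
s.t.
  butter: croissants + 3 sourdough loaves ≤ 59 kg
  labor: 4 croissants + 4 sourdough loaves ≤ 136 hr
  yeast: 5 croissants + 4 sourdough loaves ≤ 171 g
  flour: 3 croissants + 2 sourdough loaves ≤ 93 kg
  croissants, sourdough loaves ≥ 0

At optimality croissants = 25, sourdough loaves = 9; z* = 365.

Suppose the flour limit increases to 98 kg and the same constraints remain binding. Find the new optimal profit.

Binding: labor and flour. Non-binding: butter (7 unused), yeast (10 unused).
Since butter, yeast are not tight, their duals are 0.
The binding rows give the dual system: 4·y_labor + 3·y_flour = 11 and 4·y_labor + 2·y_flour = 10.
Solving: y_labor = 2, y_flour = 1.
Δz = y_flour·Δb = 1 × (5) = 5, so new z* = 365 + 5 = 370.

370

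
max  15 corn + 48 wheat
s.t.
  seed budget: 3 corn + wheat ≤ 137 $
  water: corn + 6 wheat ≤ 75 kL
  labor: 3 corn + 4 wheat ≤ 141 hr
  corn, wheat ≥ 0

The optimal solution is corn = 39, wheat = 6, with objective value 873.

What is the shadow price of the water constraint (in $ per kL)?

At the optimum: seed budget uses 123 of 137 (slack = 14); water uses 75 of 75 (binding); labor uses 141 of 141 (binding).
Slack constraints have shadow price 0 (complementary slackness).
The binding rows give the dual system: 1·y_water + 3·y_labor = 15 and 6·y_water + 4·y_labor = 48.
This yields shadow prices y_water = 6, y_labor = 3.
Shadow price of water = 6.

6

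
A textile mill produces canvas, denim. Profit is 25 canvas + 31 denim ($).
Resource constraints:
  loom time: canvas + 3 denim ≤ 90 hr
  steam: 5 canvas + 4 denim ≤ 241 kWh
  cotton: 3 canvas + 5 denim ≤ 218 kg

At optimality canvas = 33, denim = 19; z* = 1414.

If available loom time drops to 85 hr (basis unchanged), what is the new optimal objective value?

At the optimum: loom time uses 90 of 90 (binding); steam uses 241 of 241 (binding); cotton uses 194 of 218 (slack = 24).
By complementary slackness, y = 0 for the non-binding constraint.
Dual feasibility on the basic columns requires 1·y_loom time + 5·y_steam = 25, 3·y_loom time + 4·y_steam = 31.
This yields shadow prices y_loom time = 5, y_steam = 4.
Δz = y_loom time·Δb = 5 × (-5) = -25, so new z* = 1414 − 25 = 1389.

1389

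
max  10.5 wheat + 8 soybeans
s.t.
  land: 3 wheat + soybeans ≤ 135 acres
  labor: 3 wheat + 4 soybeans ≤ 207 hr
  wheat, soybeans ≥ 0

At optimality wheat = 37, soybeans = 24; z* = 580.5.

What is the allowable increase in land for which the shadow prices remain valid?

72

Binding constraints: land, labor. The basis is B = [[3,1],[3,4]] with det 9.
Per unit increase in land, x* moves by d = (0.4444, -0.3333).
The basis stays optimal until soybeans reaches 0; allowable increase = 72 acres.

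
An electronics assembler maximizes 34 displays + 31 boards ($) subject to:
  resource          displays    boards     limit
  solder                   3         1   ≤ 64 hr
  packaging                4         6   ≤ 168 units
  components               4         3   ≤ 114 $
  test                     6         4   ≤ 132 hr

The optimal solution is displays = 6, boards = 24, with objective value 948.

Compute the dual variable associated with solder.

Check each constraint at x*: solder 42/64 (slack 22); packaging 168/168 (tight); components 96/114 (slack 18); test 132/132 (tight).
By complementary slackness, y = 0 for the non-binding constraints.
Dual feasibility on the basic columns requires 4·y_packaging + 6·y_test = 34, 6·y_packaging + 4·y_test = 31.
Solving: y_packaging = 2.5, y_test = 4.
Shadow price of solder = 0.

0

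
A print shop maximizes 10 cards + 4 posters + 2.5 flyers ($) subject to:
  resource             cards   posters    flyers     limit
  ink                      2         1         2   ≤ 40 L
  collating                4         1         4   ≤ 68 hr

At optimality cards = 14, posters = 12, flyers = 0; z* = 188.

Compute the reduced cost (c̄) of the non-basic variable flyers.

-7.5

At the optimum: ink uses 40 of 40 (binding); collating uses 68 of 68 (binding).
Dual feasibility on the basic columns requires 2·y_ink + 4·y_collating = 10, 1·y_ink + 1·y_collating = 4.
This yields shadow prices y_ink = 3, y_collating = 1.
Reduced cost of flyers: c₃ − yᵀa₃ = 2.5 − (3·2 + 1·4) = 2.5 − 10 = -7.5.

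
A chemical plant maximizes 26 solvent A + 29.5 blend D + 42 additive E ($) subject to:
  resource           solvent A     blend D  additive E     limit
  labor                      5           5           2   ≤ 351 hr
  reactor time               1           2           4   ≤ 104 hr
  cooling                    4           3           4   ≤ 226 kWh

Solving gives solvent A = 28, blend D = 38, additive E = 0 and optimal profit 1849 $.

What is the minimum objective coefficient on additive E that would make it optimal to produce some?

50

Binding: reactor time and cooling. Non-binding: labor (21 unused).
Slack constraints have shadow price 0 (complementary slackness).
The binding rows give the dual system: 1·y_reactor time + 4·y_cooling = 26 and 2·y_reactor time + 3·y_cooling = 29.5.
→ y_reactor time = 8 and y_cooling = 4.5.
additive E enters the basis when its profit ≥ yᵀa₃ = 8·4 + 4.5·4 = 50.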